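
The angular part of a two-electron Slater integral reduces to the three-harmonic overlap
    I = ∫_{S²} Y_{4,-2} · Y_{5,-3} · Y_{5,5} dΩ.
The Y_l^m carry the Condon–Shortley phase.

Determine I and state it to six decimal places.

m-sum 0 ✓  L=14 even ✓  1≤5≤9 ✓
Π(2lᵢ+1) = 9×11×11 = 1089
triangle coeff Δ(4,5,5) = 1/3153150
Σ_t [0,4]: t=0:+1/69120 t=1:−1/1728 t=2:+1/576 t=3:−1/1728 t=4:+1/69120 = 7/11520
(3j)²=2/143 [(4 5 5; 0 0 0)], sign=-1
Σ_t [2,2]: t=2:+1/69120 = 1/69120
(3j)²=4/143 [(4 5 5; -2 -3 5)], sign=+1
⇒ 4πI² = 72/169
I = (-1)√(72/169/(4π)) = -0.18412721

-0.184127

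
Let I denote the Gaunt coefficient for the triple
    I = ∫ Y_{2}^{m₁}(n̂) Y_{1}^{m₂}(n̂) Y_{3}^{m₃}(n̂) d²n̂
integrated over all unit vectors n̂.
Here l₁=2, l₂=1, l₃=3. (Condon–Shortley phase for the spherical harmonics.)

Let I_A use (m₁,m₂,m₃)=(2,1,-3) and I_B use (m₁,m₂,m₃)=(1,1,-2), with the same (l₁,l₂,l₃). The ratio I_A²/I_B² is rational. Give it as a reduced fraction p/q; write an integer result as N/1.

3/2

Shared (l₁,l₂,l₃)=(2,1,3): N and (l;000)² cancel in I_A²/I_B².
A: Δ = 0!·4!·2!/7! = 1/105; Racah Σ t=0..0: t=0:+1/48 = 1/48; ⇒ 3j(2 1 3; 2 1 -3)² = 1/7, sgn +1
B: Δ = 0!·4!·2!/7! = 1/105; Racah Σ t=0..0: t=0:+1/12 = 1/12; ⇒ 3j(2 1 3; 1 1 -2)² = 2/21, sgn -1
I_A²/I_B² = (1/7)/(2/21) = 3/2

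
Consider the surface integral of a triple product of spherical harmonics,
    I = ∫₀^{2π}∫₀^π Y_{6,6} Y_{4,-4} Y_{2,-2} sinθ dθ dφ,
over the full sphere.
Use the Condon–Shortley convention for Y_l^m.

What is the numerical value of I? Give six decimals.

0.353849

Rules hold: Σm=0, L=12 even, 2≤2≤10.
N = 13·9·5 = 585
Δ = 8!·4!·0!/13! = 1/6435
Racah Σ t=4..4: t=4:+1/2304 = 1/2304
⇒ 3j(6 4 2; 0 0 0)² = 5/143, sgn +1
Racah Σ t=0..0: t=0:+1/967680 = 1/967680
⇒ 3j(6 4 2; 6 -4 -2)² = 1/13, sgn +1
4πI² = N·(3j₀)²·(3jₘ)² = 225/143
I = +1·√(1.57343/4π) = 0.35384927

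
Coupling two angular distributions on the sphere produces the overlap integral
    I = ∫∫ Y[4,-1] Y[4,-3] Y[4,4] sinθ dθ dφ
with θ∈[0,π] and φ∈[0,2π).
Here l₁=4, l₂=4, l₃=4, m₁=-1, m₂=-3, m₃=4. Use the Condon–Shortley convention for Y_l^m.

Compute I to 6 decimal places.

m-sum 0 ✓  L=12 even ✓  0≤4≤8 ✓
Π(2lᵢ+1) = 9×9×9 = 729
triangle coeff Δ(4,4,4) = 1/450450
Σ_t [0,4]: t=0:+1/13824 t=1:−1/216 t=2:+1/64 t=3:−1/216 t=4:+1/13824 = 5/768
(3j)²=18/1001 [(4 4 4; 0 0 0)], sign=+1
Σ_t [1,1]: t=1:−1/3456 = -1/3456
(3j)²=35/1287 [(4 4 4; -1 -3 4)], sign=-1
⇒ 4πI² = 7290/20449
I = (-1)√(7290/20449/(4π)) = -0.16843130

-0.168431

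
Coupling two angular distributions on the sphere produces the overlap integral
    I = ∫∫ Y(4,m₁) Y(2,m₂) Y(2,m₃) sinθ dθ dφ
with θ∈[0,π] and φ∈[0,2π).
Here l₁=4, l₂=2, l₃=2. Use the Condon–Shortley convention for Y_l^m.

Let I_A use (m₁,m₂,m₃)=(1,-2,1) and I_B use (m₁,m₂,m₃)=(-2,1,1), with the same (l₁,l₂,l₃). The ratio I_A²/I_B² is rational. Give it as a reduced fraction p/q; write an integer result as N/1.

1/8

Same 4,2,2: normalisation and zero-m 3j drop out of the ratio.
A: Δ: 4! 4! 0! / 9! → 1/630; sum: t=0:+1/144 = 1/144; 3j²(4 2 2; 1 -2 1) = Δ·Π!·Σ² = 1/126  (sign -1)
B: Δ: 4! 4! 0! / 9! → 1/630; sum: t=3:−1/36 = -1/36; 3j²(4 2 2; -2 1 1) = Δ·Π!·Σ² = 4/63  (sign +1)
I_A²/I_B² = (1/126)/(4/63) = 1/8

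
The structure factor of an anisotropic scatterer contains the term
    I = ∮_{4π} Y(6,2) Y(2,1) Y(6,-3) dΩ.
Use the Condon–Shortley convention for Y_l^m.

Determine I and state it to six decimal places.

-0.140463

Rules hold: Σm=0, L=14 even, 4≤6≤8.
N = 13·5·13 = 845
Δ = 2!·10!·2!/15! = 1/90090
Racah Σ t=0..2: t=0:+1/69120 t=1:−1/14400 t=2:+1/69120 = -7/172800
⇒ 3j(6 2 6; 0 0 0)² = 14/715, sgn -1
Racah Σ t=1..2: t=1:−1/60480 t=2:+1/161280 = -1/96768
⇒ 3j(6 2 6; 2 1 -3)² = 15/1001, sgn +1
4πI² = N·(3j₀)²·(3jₘ)² = 30/121
I = -1·√(0.247934/4π) = -0.14046335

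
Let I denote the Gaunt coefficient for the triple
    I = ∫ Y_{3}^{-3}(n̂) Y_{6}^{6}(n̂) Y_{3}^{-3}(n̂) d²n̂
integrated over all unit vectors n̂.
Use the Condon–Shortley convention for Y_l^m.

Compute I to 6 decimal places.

Checks pass: Σm=0; 12 even; l₃=3∈[3,9].
(2·3+1)(2·6+1)(2·3+1) = 637
Δ: 6! 0! 6! / 13! → 1/12012
sum: t=3:−1/1296 = -1/1296
3j²(3 6 3; 0 0 0) = Δ·Π!·Σ² = 100/3003  (sign +1)
sum: t=6:+1/518400 = 1/518400
3j²(3 6 3; -3 6 -3) = Δ·Π!·Σ² = 1/13  (sign +1)
combine: 4πI² = 637·100/3003·1/13 = 700/429
take √, sign +1: I = 0.36034246

0.360342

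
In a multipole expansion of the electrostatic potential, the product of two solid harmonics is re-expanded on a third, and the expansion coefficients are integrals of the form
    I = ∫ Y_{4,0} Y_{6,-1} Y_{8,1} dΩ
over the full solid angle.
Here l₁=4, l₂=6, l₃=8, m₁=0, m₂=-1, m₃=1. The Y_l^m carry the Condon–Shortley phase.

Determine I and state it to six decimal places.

-0.117331

m-sum 0 ✓  L=18 even ✓  2≤8≤10 ✓
Π(2lᵢ+1) = 9×13×17 = 1989
triangle coeff Δ(4,6,8) = 1/23279256
Σ_t [0,2]: t=0:+1/1658880 t=1:−1/518400 t=2:+1/1658880 = -1/1382400
(3j)²=504/46189 [(4 6 8; 0 0 0)], sign=-1
Σ_t [0,2]: t=0:+1/1382400 t=1:−1/622080 t=2:+1/2903040 = -47/87091200
(3j)²=2209/277134 [(4 6 8; 0 -1 1)], sign=+1
⇒ 4πI² = 1670004/9653501
I = (-1)√(1670004/9653501/(4π)) = -0.11733063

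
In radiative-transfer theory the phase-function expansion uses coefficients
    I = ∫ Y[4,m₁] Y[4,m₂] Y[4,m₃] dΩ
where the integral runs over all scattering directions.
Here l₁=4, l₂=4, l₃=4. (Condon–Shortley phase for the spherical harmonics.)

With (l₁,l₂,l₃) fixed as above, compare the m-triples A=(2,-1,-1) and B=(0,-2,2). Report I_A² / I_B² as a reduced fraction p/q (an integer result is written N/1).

l's match ⇒ only the (l;m) 3-j factors differ between A and B.
A: triangle coeff Δ(4,4,4) = 1/450450; Σ_t [0,2]: t=0:+1/576 t=1:−1/144 t=2:+1/576 = -1/288; (3j)²=20/1001 [(4 4 4; 2 -1 -1)], sign=+1
B: triangle coeff Δ(4,4,4) = 1/450450; Σ_t [0,2]: t=0:+1/2304 t=1:−1/216 t=2:+1/384 = -11/6912; (3j)²=11/1638 [(4 4 4; 0 -2 2)], sign=-1
I_A²/I_B² = (20/1001)/(11/1638) = 360/121

360/121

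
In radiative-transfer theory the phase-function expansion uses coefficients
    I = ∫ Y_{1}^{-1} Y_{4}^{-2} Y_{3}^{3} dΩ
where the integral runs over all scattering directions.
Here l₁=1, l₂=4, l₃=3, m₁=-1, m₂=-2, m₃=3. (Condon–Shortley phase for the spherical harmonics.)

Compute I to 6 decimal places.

m-sum 0 ✓  L=8 even ✓  3≤3≤5 ✓
Π(2lᵢ+1) = 3×9×7 = 189
triangle coeff Δ(1,4,3) = 1/252
Σ_t [1,1]: t=1:−1/36 = -1/36
(3j)²=4/63 [(1 4 3; 0 0 0)], sign=+1
Σ_t [2,2]: t=2:+1/1440 = 1/1440
(3j)²=1/252 [(1 4 3; -1 -2 3)], sign=+1
⇒ 4πI² = 1/21
I = (+1)√(1/21/(4π)) = 0.06155813

0.061558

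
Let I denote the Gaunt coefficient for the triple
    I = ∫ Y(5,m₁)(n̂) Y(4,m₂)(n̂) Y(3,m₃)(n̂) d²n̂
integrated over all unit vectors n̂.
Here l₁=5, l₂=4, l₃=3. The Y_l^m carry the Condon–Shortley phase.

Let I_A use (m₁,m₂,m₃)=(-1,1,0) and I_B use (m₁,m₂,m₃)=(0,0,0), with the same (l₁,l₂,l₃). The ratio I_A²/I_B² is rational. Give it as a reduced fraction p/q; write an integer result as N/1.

l's match ⇒ only the (l;m) 3-j factors differ between A and B.
A: triangle coeff Δ(5,4,3) = 1/180180; Σ_t [3,5]: t=3:−1/432 t=4:+1/192 t=5:−1/1440 = 19/8640; (3j)²=361/30030 [(5 4 3; -1 1 0)], sign=-1
B: triangle coeff Δ(5,4,3) = 1/180180; Σ_t [2,4]: t=2:+1/576 t=3:−1/144 t=4:+1/576 = -1/288; (3j)²=20/1001 [(5 4 3; 0 0 0)], sign=+1
I_A²/I_B² = (361/30030)/(20/1001) = 361/600

361/600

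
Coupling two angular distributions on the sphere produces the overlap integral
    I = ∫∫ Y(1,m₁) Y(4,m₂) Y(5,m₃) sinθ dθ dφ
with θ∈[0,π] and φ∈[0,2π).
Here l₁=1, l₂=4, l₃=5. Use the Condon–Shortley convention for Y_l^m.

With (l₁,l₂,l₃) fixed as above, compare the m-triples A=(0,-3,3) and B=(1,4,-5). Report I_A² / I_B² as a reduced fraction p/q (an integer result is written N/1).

16/45

Shared (l₁,l₂,l₃)=(1,4,5): N and (l;000)² cancel in I_A²/I_B².
A: Δ = 0!·2!·8!/11! = 1/495; Racah Σ t=0..0: t=0:+1/5040 = 1/5040; ⇒ 3j(1 4 5; 0 -3 3)² = 16/495, sgn +1
B: Δ = 0!·2!·8!/11! = 1/495; Racah Σ t=0..0: t=0:+1/80640 = 1/80640; ⇒ 3j(1 4 5; 1 4 -5)² = 1/11, sgn +1
I_A²/I_B² = (16/495)/(1/11) = 16/45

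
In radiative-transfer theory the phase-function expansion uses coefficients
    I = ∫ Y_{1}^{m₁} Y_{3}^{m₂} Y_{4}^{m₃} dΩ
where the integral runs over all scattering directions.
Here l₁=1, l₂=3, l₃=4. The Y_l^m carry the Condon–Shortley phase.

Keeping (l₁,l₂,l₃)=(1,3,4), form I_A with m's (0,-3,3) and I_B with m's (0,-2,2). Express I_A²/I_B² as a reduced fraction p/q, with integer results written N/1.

l's match ⇒ only the (l;m) 3-j factors differ between A and B.
A: triangle coeff Δ(1,3,4) = 1/252; Σ_t [0,0]: t=0:+1/720 = 1/720; (3j)²=1/36 [(1 3 4; 0 -3 3)], sign=-1
B: triangle coeff Δ(1,3,4) = 1/252; Σ_t [0,0]: t=0:+1/120 = 1/120; (3j)²=1/21 [(1 3 4; 0 -2 2)], sign=+1
I_A²/I_B² = (1/36)/(1/21) = 7/12

7/12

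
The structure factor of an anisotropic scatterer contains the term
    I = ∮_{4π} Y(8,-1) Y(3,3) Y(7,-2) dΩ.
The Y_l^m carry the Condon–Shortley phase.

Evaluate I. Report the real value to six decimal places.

Rules hold: Σm=0, L=18 even, 5≤7≤11.
N = 17·7·15 = 1785
Δ = 4!·12!·2!/19! = 1/5290740
Racah Σ t=1..3: t=1:−1/7257600 t=2:+1/2073600 t=3:−1/7257600 = 1/4838400
⇒ 3j(8 3 7; 0 0 0)² = 252/20995, sgn -1
Racah Σ t=4..4: t=4:+1/29030400 = 1/29030400
⇒ 3j(8 3 7; -1 3 -2)² = 54/4199, sgn -1
4πI² = N·(3j₀)²·(3jₘ)² = 285768/1037153
I = +1·√(0.275531/4π) = 0.14807456

0.148075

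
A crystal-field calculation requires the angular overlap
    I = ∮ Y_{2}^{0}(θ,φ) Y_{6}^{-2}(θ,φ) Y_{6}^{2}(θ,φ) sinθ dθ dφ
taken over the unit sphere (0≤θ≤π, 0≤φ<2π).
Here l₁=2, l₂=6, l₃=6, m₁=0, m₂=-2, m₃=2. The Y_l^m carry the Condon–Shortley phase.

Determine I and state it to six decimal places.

0.114688

m-sum 0 ✓  L=14 even ✓  4≤6≤8 ✓
Π(2lᵢ+1) = 5×13×13 = 845
triangle coeff Δ(2,6,6) = 1/90090
Σ_t [0,2]: t=0:+1/69120 t=1:−1/14400 t=2:+1/69120 = -7/172800
(3j)²=14/715 [(2 6 6; 0 0 0)], sign=-1
Σ_t [0,2]: t=0:+1/69120 t=1:−1/30240 t=2:+1/322560 = -1/64512
(3j)²=10/1001 [(2 6 6; 0 -2 2)], sign=-1
⇒ 4πI² = 20/121
I = (+1)√(20/121/(4π)) = 0.11468784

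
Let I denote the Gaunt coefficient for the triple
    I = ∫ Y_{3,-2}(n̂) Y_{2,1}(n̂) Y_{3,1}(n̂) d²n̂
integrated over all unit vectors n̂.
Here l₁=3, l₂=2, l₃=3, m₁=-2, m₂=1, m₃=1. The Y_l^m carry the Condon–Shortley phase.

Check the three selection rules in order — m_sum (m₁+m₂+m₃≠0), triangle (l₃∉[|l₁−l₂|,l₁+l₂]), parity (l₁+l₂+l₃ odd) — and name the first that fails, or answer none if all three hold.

none

azimuthal sum: -2 + 1 + 1 = 0  ✓
1 ≤ 3 ≤ 5 (triangle on l)  ✓
L = 3 + 2 + 3 = 8 (even)  ✓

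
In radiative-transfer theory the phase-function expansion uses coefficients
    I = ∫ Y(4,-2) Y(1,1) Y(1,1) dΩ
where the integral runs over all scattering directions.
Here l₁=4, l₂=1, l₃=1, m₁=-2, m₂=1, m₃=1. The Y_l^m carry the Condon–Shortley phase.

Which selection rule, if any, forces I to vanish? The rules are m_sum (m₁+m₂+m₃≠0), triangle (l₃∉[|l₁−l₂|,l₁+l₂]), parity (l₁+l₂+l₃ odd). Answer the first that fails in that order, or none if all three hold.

triangle

azimuthal sum: -2 + 1 + 1 = 0  ✓
3 ≤ 1 ≤ 5 (triangle on l)  ✗
L = 4 + 1 + 1 = 6 (even)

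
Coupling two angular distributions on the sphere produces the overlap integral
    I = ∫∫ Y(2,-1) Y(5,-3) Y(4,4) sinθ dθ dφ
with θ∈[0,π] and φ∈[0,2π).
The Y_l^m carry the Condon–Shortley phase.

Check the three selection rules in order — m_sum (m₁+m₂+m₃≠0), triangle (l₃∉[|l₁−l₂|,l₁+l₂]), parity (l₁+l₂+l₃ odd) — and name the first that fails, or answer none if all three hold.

Σmᵢ = 0  ✓
l₃∈[|l₁−l₂|,l₁+l₂]=[3,7], have l₃=4  ✓
Σlᵢ = 11 ⇒ odd  ✗

parity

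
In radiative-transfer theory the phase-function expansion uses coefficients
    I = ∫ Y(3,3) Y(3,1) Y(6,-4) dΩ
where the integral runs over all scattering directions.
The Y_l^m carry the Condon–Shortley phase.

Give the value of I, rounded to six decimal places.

0.171787

Checks pass: Σm=0; 12 even; l₃=6∈[0,6].
(2·3+1)(2·3+1)(2·6+1) = 637
Δ: 0! 6! 6! / 13! → 1/12012
sum: t=0:+1/1296 = 1/1296
3j²(3 3 6; 0 0 0) = Δ·Π!·Σ² = 100/3003  (sign +1)
sum: t=0:+1/34560 = 1/34560
3j²(3 3 6; 3 1 -4) = Δ·Π!·Σ² = 5/286  (sign +1)
combine: 4πI² = 637·100/3003·5/286 = 1750/4719
take √, sign +1: I = 0.17178653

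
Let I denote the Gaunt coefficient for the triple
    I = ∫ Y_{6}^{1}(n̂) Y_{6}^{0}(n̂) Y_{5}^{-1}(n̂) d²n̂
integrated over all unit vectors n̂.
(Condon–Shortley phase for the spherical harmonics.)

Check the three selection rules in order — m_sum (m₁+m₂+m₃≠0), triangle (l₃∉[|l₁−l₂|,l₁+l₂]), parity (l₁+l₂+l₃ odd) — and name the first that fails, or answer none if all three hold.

Σmᵢ = 0  ✓
l₃∈[|l₁−l₂|,l₁+l₂]=[0,12], have l₃=5  ✓
Σlᵢ = 17 ⇒ odd  ✗

parity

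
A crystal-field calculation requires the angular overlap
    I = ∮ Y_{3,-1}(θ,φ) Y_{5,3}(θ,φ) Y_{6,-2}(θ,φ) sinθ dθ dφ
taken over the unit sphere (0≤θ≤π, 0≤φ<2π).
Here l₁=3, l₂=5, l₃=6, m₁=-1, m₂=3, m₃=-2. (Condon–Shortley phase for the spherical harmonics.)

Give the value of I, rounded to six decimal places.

-0.145631

Checks pass: Σm=0; 14 even; l₃=6∈[2,8].
(2·3+1)(2·5+1)(2·6+1) = 1001
Δ: 2! 4! 8! / 15! → 1/675675
sum: t=0:+1/8640 t=1:−1/2304 t=2:+1/8640 = -7/34560
3j²(3 5 6; 0 0 0) = Δ·Π!·Σ² = 7/429  (sign -1)
sum: t=0:+1/1935360 t=1:−1/30240 t=2:+1/11520 = 1/18432
3j²(3 5 6; -1 3 -2) = Δ·Π!·Σ² = 7/429  (sign +1)
combine: 4πI² = 1001·7/429·7/429 = 343/1287
take √, sign -1: I = -0.14563067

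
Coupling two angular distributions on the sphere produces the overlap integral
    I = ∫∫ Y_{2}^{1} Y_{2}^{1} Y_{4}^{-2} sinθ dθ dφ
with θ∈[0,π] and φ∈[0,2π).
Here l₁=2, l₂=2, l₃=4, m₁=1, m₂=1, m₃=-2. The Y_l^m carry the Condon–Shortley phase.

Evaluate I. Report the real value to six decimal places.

Rules hold: Σm=0, L=8 even, 0≤4≤4.
N = 5·5·9 = 225
Δ = 0!·4!·4!/9! = 1/630
Racah Σ t=0..0: t=0:+1/16 = 1/16
⇒ 3j(2 2 4; 0 0 0)² = 2/35, sgn +1
Racah Σ t=0..0: t=0:+1/36 = 1/36
⇒ 3j(2 2 4; 1 1 -2)² = 4/63, sgn +1
4πI² = N·(3j₀)²·(3jₘ)² = 40/49
I = +1·√(0.816327/4π) = 0.25487487

0.254875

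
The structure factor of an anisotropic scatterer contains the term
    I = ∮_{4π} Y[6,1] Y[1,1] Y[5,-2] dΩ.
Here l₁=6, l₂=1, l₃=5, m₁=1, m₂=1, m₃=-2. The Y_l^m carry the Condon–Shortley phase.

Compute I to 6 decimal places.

-0.129207

Checks pass: Σm=0; 12 even; l₃=5∈[5,7].
(2·6+1)(2·1+1)(2·5+1) = 429
Δ: 2! 10! 0! / 13! → 1/858
sum: t=1:−1/14400 = -1/14400
3j²(6 1 5; 0 0 0) = Δ·Π!·Σ² = 6/143  (sign +1)
sum: t=2:+1/60480 = 1/60480
3j²(6 1 5; 1 1 -2) = Δ·Π!·Σ² = 5/429  (sign -1)
combine: 4πI² = 429·6/143·5/429 = 30/143
take √, sign -1: I = -0.12920749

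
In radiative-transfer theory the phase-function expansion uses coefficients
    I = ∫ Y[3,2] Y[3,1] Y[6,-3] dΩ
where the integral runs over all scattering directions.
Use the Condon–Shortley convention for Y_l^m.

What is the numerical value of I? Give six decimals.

m-sum 0 ✓  L=12 even ✓  0≤6≤6 ✓
Π(2lᵢ+1) = 7×7×13 = 637
triangle coeff Δ(3,3,6) = 1/12012
Σ_t [0,0]: t=0:+1/1296 = 1/1296
(3j)²=100/3003 [(3 3 6; 0 0 0)], sign=+1
Σ_t [0,0]: t=0:+1/5760 = 1/5760
(3j)²=9/286 [(3 3 6; 2 1 -3)], sign=-1
⇒ 4πI² = 1050/1573
I = (-1)√(1050/1573/(4π)) = -0.23047581

-0.230476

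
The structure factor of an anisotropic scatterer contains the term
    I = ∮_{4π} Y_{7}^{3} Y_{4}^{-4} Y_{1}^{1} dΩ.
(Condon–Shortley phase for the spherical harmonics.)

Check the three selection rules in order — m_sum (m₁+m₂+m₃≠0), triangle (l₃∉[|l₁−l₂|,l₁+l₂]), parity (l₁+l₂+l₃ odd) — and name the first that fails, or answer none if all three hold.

triangle

azimuthal sum: 3 − 4 + 1 = 0  ✓
3 ≤ 1 ≤ 11 (triangle on l)  ✗
L = 7 + 4 + 1 = 12 (even)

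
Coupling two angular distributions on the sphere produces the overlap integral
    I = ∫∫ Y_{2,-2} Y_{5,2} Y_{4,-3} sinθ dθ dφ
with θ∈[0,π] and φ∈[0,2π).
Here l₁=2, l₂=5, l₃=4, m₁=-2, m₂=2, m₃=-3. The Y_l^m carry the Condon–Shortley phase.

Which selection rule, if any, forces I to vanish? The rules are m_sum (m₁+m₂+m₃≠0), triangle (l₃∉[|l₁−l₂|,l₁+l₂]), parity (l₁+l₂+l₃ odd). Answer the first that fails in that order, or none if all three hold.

m_sum

azimuthal sum: -2 + 2 − 3 = -3  ✗
3 ≤ 4 ≤ 7 (triangle on l)
L = 2 + 5 + 4 = 11 (odd)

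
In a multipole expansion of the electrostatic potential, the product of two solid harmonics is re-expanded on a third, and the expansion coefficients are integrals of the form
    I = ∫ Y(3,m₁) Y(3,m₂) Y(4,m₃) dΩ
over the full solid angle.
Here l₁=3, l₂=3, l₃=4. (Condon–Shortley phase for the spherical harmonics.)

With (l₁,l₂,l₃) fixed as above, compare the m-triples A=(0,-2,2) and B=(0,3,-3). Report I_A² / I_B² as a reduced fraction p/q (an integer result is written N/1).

1/21

Shared (l₁,l₂,l₃)=(3,3,4): N and (l;000)² cancel in I_A²/I_B².
A: Δ = 2!·4!·4!/11! = 1/34650; Racah Σ t=0..1: t=0:+1/72 t=1:−1/96 = 1/288; ⇒ 3j(3 3 4; 0 -2 2)² = 1/462, sgn +1
B: Δ = 2!·4!·4!/11! = 1/34650; Racah Σ t=2..2: t=2:+1/288 = 1/288; ⇒ 3j(3 3 4; 0 3 -3)² = 1/22, sgn -1
I_A²/I_B² = (1/462)/(1/22) = 1/21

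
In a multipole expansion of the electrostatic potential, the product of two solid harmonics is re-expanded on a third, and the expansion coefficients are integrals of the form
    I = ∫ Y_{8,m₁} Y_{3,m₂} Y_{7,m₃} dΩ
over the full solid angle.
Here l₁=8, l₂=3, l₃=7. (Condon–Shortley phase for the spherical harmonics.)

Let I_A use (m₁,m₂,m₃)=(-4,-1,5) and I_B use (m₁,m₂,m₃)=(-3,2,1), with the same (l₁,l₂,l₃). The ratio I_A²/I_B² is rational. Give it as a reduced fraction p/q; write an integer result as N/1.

Same 8,3,7: normalisation and zero-m 3j drop out of the ratio.
A: Δ: 4! 12! 2! / 19! → 1/5290740; sum: t=0:+1/22992076800 t=1:−1/239500800 t=2:+1/58060800 = 43/3284582400; 3j²(8 3 7; -4 -1 5) = Δ·Π!·Σ² = 12943/755820  (sign +1)
B: Δ: 4! 12! 2! / 19! → 1/5290740; sum: t=3:−1/11612160 t=4:+1/14515200 = -1/58060800; 3j²(8 3 7; -3 2 1) = Δ·Π!·Σ² = 55/58786  (sign -1)
I_A²/I_B² = (12943/755820)/(55/58786) = 90601/4950

90601/4950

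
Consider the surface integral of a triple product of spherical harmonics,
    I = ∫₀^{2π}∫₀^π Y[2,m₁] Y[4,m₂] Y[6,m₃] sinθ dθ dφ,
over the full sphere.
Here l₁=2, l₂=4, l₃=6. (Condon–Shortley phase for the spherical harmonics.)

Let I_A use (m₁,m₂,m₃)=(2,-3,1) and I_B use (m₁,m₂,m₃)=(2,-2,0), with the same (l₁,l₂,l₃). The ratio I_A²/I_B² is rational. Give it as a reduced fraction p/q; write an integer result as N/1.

Shared (l₁,l₂,l₃)=(2,4,6): N and (l;000)² cancel in I_A²/I_B².
A: Δ = 0!·4!·8!/13! = 1/6435; Racah Σ t=0..0: t=0:+1/120960 = 1/120960; ⇒ 3j(2 4 6; 2 -3 1)² = 1/1287, sgn -1
B: Δ = 0!·4!·8!/13! = 1/6435; Racah Σ t=0..0: t=0:+1/34560 = 1/34560; ⇒ 3j(2 4 6; 2 -2 0)² = 1/429, sgn +1
I_A²/I_B² = (1/1287)/(1/429) = 1/3

1/3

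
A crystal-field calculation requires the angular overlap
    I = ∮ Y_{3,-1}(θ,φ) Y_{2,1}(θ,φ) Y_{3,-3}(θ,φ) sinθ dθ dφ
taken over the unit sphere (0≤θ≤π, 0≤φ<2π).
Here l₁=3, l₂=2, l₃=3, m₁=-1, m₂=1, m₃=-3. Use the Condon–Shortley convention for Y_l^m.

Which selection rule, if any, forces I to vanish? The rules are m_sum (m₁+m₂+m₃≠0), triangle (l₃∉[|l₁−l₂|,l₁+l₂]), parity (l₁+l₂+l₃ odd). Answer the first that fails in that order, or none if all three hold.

azimuthal sum: -1 + 1 − 3 = -3  ✗
1 ≤ 3 ≤ 5 (triangle on l)
L = 3 + 2 + 3 = 8 (even)

m_sum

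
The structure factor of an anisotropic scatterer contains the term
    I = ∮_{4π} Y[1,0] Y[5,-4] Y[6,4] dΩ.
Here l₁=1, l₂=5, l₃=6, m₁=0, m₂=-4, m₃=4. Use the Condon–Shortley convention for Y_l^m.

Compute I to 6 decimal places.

Checks pass: Σm=0; 12 even; l₃=6∈[4,6].
(2·1+1)(2·5+1)(2·6+1) = 429
Δ: 0! 2! 10! / 13! → 1/858
sum: t=0:+1/14400 = 1/14400
3j²(1 5 6; 0 0 0) = Δ·Π!·Σ² = 6/143  (sign +1)
sum: t=0:+1/362880 = 1/362880
3j²(1 5 6; 0 -4 4) = Δ·Π!·Σ² = 10/429  (sign +1)
combine: 4πI² = 429·6/143·10/429 = 60/143
take √, sign +1: I = 0.18272698

0.182727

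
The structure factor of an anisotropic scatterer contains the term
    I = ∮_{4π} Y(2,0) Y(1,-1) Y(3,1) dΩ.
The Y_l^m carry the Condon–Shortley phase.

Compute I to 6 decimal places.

-0.202301

Rules hold: Σm=0, L=6 even, 1≤3≤3.
N = 5·3·7 = 105
Δ = 0!·4!·2!/7! = 1/105
Racah Σ t=0..0: t=0:+1/4 = 1/4
⇒ 3j(2 1 3; 0 0 0)² = 3/35, sgn -1
Racah Σ t=0..0: t=0:+1/8 = 1/8
⇒ 3j(2 1 3; 0 -1 1)² = 2/35, sgn +1
4πI² = N·(3j₀)²·(3jₘ)² = 18/35
I = -1·√(0.514286/4π) = -0.20230066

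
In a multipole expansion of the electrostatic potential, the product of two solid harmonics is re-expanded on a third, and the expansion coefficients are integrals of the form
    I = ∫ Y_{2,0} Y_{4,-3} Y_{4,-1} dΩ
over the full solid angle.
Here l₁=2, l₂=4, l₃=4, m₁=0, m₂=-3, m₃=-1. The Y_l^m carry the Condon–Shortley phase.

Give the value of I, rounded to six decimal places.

0 − 3 − 1 = -4 ≠ 0: azimuthal integral kills it; I = 0

0.000000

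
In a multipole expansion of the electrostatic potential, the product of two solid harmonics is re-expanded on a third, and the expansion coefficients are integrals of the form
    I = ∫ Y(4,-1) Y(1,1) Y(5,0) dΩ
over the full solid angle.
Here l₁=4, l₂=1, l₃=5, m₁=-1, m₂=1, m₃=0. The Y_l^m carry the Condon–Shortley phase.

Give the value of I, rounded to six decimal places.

0.155288

m-sum 0 ✓  L=10 even ✓  3≤5≤5 ✓
Π(2lᵢ+1) = 9×3×11 = 297
triangle coeff Δ(4,1,5) = 1/495
Σ_t [0,0]: t=0:+1/576 = 1/576
(3j)²=5/99 [(4 1 5; 0 0 0)], sign=-1
Σ_t [0,0]: t=0:+1/1440 = 1/1440
(3j)²=2/99 [(4 1 5; -1 1 0)], sign=-1
⇒ 4πI² = 10/33
I = (+1)√(10/33/(4π)) = 0.15528807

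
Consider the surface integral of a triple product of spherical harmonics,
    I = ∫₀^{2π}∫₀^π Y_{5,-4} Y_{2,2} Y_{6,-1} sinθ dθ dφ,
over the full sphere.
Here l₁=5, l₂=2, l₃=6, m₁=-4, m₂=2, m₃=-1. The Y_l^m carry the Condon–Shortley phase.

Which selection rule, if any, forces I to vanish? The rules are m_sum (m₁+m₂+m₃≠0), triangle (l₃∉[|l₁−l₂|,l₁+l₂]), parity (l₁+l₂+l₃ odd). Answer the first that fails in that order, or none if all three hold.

m_sum

azimuthal sum: -4 + 2 − 1 = -3  ✗
3 ≤ 6 ≤ 7 (triangle on l)
L = 5 + 2 + 6 = 13 (odd)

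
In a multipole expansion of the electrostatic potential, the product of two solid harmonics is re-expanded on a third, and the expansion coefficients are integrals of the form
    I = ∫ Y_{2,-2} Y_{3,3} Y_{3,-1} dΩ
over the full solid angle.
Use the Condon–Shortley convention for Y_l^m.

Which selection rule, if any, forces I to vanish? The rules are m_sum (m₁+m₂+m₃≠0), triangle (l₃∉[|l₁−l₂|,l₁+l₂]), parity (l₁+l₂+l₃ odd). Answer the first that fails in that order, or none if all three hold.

azimuthal sum: -2 + 3 − 1 = 0  ✓
1 ≤ 3 ≤ 5 (triangle on l)  ✓
L = 2 + 3 + 3 = 8 (even)  ✓

none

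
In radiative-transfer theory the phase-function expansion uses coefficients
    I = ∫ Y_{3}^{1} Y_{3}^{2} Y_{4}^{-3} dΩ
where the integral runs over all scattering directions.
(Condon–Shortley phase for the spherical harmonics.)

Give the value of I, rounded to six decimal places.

Checks pass: Σm=0; 10 even; l₃=4∈[0,6].
(2·3+1)(2·3+1)(2·4+1) = 441
Δ: 2! 4! 4! / 11! → 1/34650
sum: t=0:+1/72 t=1:−1/16 t=2:+1/72 = -5/144
3j²(3 3 4; 0 0 0) = Δ·Π!·Σ² = 2/77  (sign -1)
sum: t=1:−1/144 t=2:+1/288 = -1/288
3j²(3 3 4; 1 2 -3) = Δ·Π!·Σ² = 1/99  (sign +1)
combine: 4πI² = 441·2/77·1/99 = 14/121
take √, sign -1: I = -0.09595473

-0.095955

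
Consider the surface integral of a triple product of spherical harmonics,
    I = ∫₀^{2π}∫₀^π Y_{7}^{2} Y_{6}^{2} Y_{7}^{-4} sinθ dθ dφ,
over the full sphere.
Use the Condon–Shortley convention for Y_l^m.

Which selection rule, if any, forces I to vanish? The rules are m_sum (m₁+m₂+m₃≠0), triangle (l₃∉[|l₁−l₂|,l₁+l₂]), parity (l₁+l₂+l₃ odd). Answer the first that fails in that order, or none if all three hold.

m₁+m₂+m₃ = 2 + 2 − 4 = 0  ✓
triangle: |7−6|=1 ≤ l₃=7 ≤ 7+6=13  ✓
parity: l₁+l₂+l₃ = 20 is even  ✓

none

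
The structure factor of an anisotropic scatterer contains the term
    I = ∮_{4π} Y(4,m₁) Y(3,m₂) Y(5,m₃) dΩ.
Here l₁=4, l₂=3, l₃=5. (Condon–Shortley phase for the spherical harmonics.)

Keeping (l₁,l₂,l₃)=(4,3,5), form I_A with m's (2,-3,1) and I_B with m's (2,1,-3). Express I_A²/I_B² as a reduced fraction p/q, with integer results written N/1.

Same 4,3,5: normalisation and zero-m 3j drop out of the ratio.
A: Δ: 2! 6! 4! / 13! → 1/180180; sum: t=0:+1/2304 = 1/2304; 3j²(4 3 5; 2 -3 1) = Δ·Π!·Σ² = 75/4004  (sign +1)
B: Δ: 2! 6! 4! / 13! → 1/180180; sum: t=0:+1/2304 t=1:−1/720 t=2:+1/5760 = -1/1280; 3j²(4 3 5; 2 1 -3) = Δ·Π!·Σ² = 27/1430  (sign -1)
I_A²/I_B² = (75/4004)/(27/1430) = 125/126

125/126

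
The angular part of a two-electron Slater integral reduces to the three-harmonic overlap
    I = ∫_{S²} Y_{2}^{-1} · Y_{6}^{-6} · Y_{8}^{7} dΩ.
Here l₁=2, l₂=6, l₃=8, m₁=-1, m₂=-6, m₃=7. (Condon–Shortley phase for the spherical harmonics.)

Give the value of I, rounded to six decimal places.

m-sum 0 ✓  L=16 even ✓  4≤8≤8 ✓
Π(2lᵢ+1) = 5×13×17 = 1105
triangle coeff Δ(2,6,8) = 1/30940
Σ_t [0,0]: t=0:+1/2073600 = 1/2073600
(3j)²=28/1105 [(2 6 8; 0 0 0)], sign=+1
Σ_t [0,0]: t=0:+1/2874009600 = 1/2874009600
(3j)²=1/68 [(2 6 8; -1 -6 7)], sign=-1
⇒ 4πI² = 7/17
I = (-1)√(7/17/(4π)) = -0.18101711

-0.181017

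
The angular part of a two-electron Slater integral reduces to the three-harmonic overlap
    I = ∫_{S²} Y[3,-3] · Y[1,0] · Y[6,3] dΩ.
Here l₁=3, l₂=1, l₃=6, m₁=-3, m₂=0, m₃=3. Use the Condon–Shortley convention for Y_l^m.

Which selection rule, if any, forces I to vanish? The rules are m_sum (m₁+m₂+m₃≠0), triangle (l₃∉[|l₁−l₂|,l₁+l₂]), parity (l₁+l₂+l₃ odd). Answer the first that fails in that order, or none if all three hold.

triangle

Σmᵢ = 0  ✓
l₃∈[|l₁−l₂|,l₁+l₂]=[2,4], have l₃=6  ✗
Σlᵢ = 10 ⇒ even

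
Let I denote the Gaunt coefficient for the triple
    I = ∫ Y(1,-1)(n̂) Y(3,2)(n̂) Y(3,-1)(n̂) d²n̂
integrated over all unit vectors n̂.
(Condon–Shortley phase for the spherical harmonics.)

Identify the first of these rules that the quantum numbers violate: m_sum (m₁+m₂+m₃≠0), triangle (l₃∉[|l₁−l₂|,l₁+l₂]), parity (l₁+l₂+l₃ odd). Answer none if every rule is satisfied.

parity

azimuthal sum: -1 + 2 − 1 = 0  ✓
2 ≤ 3 ≤ 4 (triangle on l)  ✓
L = 1 + 3 + 3 = 7 (odd)  ✗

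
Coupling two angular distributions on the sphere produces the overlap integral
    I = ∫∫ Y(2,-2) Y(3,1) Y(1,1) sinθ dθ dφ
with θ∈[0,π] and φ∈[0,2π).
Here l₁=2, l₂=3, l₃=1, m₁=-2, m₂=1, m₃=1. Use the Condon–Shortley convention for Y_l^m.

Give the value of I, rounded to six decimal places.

Checks pass: Σm=0; 6 even; l₃=1∈[1,5].
(2·2+1)(2·3+1)(2·1+1) = 105
Δ: 4! 0! 2! / 7! → 1/105
sum: t=2:+1/4 = 1/4
3j²(2 3 1; 0 0 0) = Δ·Π!·Σ² = 3/35  (sign -1)
sum: t=4:+1/48 = 1/48
3j²(2 3 1; -2 1 1) = Δ·Π!·Σ² = 1/105  (sign +1)
combine: 4πI² = 105·3/35·1/105 = 3/35
take √, sign -1: I = -0.08258890

-0.082589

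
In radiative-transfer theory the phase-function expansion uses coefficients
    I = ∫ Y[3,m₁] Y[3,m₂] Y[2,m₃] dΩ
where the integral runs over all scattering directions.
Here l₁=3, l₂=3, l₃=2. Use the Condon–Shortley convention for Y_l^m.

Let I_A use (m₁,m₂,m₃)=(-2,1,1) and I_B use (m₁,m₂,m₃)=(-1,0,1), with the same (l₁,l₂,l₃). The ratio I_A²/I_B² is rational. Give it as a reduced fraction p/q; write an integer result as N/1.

15/2

Same 3,3,2: normalisation and zero-m 3j drop out of the ratio.
A: Δ: 4! 2! 2! / 9! → 1/3780; sum: t=3:−1/12 t=4:+1/48 = -1/16; 3j²(3 3 2; -2 1 1) = Δ·Π!·Σ² = 1/28  (sign +1)
B: Δ: 4! 2! 2! / 9! → 1/3780; sum: t=2:+1/8 t=3:−1/12 = 1/24; 3j²(3 3 2; -1 0 1) = Δ·Π!·Σ² = 1/210  (sign -1)
I_A²/I_B² = (1/28)/(1/210) = 15/2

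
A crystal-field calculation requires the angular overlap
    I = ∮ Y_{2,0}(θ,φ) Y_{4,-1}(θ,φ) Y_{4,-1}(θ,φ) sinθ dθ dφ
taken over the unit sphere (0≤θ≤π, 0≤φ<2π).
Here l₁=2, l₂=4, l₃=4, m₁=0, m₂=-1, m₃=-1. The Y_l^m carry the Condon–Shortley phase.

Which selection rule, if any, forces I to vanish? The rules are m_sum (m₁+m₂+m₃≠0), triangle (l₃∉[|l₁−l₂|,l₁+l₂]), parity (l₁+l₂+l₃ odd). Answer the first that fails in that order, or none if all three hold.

Σmᵢ = -2  ✗
l₃∈[|l₁−l₂|,l₁+l₂]=[2,6], have l₃=4
Σlᵢ = 10 ⇒ even

m_sum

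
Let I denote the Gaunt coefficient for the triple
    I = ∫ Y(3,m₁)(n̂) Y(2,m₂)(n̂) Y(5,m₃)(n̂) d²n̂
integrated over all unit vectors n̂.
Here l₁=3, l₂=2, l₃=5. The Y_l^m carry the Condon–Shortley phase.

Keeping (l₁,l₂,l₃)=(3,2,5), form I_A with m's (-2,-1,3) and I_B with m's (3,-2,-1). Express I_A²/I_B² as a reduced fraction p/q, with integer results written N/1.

l's match ⇒ only the (l;m) 3-j factors differ between A and B.
A: triangle coeff Δ(3,2,5) = 1/2310; Σ_t [0,0]: t=0:+1/720 = 1/720; (3j)²=8/165 [(3 2 5; -2 -1 3)], sign=+1
B: triangle coeff Δ(3,2,5) = 1/2310; Σ_t [0,0]: t=0:+1/17280 = 1/17280; (3j)²=1/2310 [(3 2 5; 3 -2 -1)], sign=+1
I_A²/I_B² = (8/165)/(1/2310) = 112/1

112/1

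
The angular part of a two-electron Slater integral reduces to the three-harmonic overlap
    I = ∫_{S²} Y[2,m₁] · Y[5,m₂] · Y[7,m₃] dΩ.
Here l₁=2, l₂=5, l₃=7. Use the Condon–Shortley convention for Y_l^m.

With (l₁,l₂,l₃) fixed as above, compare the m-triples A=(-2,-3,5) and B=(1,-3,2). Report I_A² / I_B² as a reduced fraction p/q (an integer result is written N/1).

11/2

Same 2,5,7: normalisation and zero-m 3j drop out of the ratio.
A: Δ: 0! 4! 10! / 15! → 1/15015; sum: t=0:+1/1935360 = 1/1935360; 3j²(2 5 7; -2 -3 5) = Δ·Π!·Σ² = 3/91  (sign +1)
B: Δ: 0! 4! 10! / 15! → 1/15015; sum: t=0:+1/483840 = 1/483840; 3j²(2 5 7; 1 -3 2) = Δ·Π!·Σ² = 6/1001  (sign -1)
I_A²/I_B² = (3/91)/(6/1001) = 11/2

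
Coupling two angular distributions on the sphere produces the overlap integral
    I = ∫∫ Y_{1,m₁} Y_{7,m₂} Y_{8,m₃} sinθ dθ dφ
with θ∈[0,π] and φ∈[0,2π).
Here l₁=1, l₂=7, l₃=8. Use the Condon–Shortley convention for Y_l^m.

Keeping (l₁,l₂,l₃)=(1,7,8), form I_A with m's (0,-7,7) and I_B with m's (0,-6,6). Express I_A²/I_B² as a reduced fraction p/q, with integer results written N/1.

l's match ⇒ only the (l;m) 3-j factors differ between A and B.
A: triangle coeff Δ(1,7,8) = 1/2040; Σ_t [0,0]: t=0:+1/87178291200 = 1/87178291200; (3j)²=1/136 [(1 7 8; 0 -7 7)], sign=-1
B: triangle coeff Δ(1,7,8) = 1/2040; Σ_t [0,0]: t=0:+1/6227020800 = 1/6227020800; (3j)²=7/510 [(1 7 8; 0 -6 6)], sign=+1
I_A²/I_B² = (1/136)/(7/510) = 15/28

15/28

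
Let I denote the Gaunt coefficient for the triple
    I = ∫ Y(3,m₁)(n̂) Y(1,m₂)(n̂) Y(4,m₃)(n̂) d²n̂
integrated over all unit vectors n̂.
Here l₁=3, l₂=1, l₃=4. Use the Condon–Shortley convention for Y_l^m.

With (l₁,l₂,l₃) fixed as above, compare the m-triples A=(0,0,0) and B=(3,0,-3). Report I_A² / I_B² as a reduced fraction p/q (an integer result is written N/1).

Same 3,1,4: normalisation and zero-m 3j drop out of the ratio.
A: Δ: 0! 6! 2! / 9! → 1/252; sum: t=0:+1/36 = 1/36; 3j²(3 1 4; 0 0 0) = Δ·Π!·Σ² = 4/63  (sign +1)
B: Δ: 0! 6! 2! / 9! → 1/252; sum: t=0:+1/720 = 1/720; 3j²(3 1 4; 3 0 -3) = Δ·Π!·Σ² = 1/36  (sign -1)
I_A²/I_B² = (4/63)/(1/36) = 16/7

16/7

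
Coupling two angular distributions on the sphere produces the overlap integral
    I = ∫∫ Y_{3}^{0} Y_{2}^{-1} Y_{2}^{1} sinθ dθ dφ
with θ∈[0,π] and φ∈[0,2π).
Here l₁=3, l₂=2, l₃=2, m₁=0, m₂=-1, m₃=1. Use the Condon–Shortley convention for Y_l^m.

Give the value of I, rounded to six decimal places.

0.000000

Σlᵢ=7 odd — θ-integrand is odd under cosθ→−cosθ; I=0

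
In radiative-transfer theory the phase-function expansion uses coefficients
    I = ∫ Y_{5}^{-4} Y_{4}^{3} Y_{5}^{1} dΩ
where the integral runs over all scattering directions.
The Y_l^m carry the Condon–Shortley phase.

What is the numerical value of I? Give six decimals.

-0.168084

m-sum 0 ✓  L=14 even ✓  1≤5≤9 ✓
Π(2lᵢ+1) = 11×9×11 = 1089
triangle coeff Δ(5,4,5) = 1/3153150
Σ_t [0,4]: t=0:+1/69120 t=1:−1/1728 t=2:+1/576 t=3:−1/1728 t=4:+1/69120 = 7/11520
(3j)²=2/143 [(5 4 5; 0 0 0)], sign=-1
Σ_t [3,4]: t=3:−1/103680 t=4:+1/17280 = 1/20736
(3j)²=10/429 [(5 4 5; -4 3 1)], sign=+1
⇒ 4πI² = 60/169
I = (-1)√(60/169/(4π)) = -0.16808437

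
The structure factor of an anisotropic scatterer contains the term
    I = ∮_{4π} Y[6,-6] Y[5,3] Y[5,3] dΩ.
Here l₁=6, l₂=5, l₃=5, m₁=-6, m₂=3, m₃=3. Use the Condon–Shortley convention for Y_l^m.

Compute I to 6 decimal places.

Rules hold: Σm=0, L=16 even, 1≤5≤11.
N = 13·11·11 = 1573
Δ = 6!·6!·4!/17! = 1/28588560
Racah Σ t=1..5: t=1:−1/345600 t=2:+1/13824 t=3:−1/5184 t=4:+1/13824 t=5:−1/345600 = -7/129600
⇒ 3j(6 5 5; 0 0 0)² = 80/7293, sgn +1
Racah Σ t=6..6: t=6:+1/2073600 = 1/2073600
⇒ 3j(6 5 5; -6 3 3)² = 28/1105, sgn +1
4πI² = N·(3j₀)²·(3jₘ)² = 4928/11271
I = +1·√(0.437228/4π) = 0.18653022

0.186530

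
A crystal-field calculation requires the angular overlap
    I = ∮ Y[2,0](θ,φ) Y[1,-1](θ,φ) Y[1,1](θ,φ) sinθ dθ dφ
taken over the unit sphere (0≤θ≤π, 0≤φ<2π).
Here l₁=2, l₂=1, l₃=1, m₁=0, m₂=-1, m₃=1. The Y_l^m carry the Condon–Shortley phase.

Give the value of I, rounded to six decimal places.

Rules hold: Σm=0, L=4 even, 1≤1≤3.
N = 5·3·3 = 45
Δ = 2!·2!·0!/5! = 1/30
Racah Σ t=1..1: t=1:−1/1 = -1/1
⇒ 3j(2 1 1; 0 0 0)² = 2/15, sgn +1
Racah Σ t=0..0: t=0:+1/4 = 1/4
⇒ 3j(2 1 1; 0 -1 1)² = 1/30, sgn +1
4πI² = N·(3j₀)²·(3jₘ)² = 1/5
I = +1·√(0.2/4π) = 0.12615663

0.126157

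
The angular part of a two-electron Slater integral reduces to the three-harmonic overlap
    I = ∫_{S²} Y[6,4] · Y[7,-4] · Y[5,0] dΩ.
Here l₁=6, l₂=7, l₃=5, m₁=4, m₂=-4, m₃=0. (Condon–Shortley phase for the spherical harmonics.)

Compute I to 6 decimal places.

Rules hold: Σm=0, L=18 even, 1≤5≤13.
N = 13·15·11 = 2145
Δ = 8!·4!·6!/19! = 1/174594420
Racah Σ t=2..6: t=2:+1/4147200 t=3:−1/207360 t=4:+1/82944 t=5:−1/207360 t=6:+1/4147200 = 1/345600
⇒ 3j(6 7 5; 0 0 0)² = 420/46189, sgn -1
Racah Σ t=0..2: t=0:+1/5806080 t=1:−1/1451520 t=2:+1/4147200 = -1/3628800
⇒ 3j(6 7 5; 4 -4 0)² = 320/29393, sgn +1
4πI² = N·(3j₀)²·(3jₘ)² = 288000/1356277
I = -1·√(0.212346/4π) = -0.12999215

-0.129992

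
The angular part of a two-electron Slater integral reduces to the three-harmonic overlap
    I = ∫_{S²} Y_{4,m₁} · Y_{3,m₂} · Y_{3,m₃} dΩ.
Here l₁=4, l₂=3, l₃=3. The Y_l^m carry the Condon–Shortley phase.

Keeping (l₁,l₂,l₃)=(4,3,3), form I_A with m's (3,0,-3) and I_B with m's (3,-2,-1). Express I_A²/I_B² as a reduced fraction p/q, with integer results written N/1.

Shared (l₁,l₂,l₃)=(4,3,3): N and (l;000)² cancel in I_A²/I_B².
A: Δ = 4!·4!·2!/11! = 1/34650; Racah Σ t=1..1: t=1:−1/288 = -1/288; ⇒ 3j(4 3 3; 3 0 -3)² = 1/22, sgn -1
B: Δ = 4!·4!·2!/11! = 1/34650; Racah Σ t=0..1: t=0:+1/144 t=1:−1/288 = 1/288; ⇒ 3j(4 3 3; 3 -2 -1)² = 1/99, sgn +1
I_A²/I_B² = (1/22)/(1/99) = 9/2

9/2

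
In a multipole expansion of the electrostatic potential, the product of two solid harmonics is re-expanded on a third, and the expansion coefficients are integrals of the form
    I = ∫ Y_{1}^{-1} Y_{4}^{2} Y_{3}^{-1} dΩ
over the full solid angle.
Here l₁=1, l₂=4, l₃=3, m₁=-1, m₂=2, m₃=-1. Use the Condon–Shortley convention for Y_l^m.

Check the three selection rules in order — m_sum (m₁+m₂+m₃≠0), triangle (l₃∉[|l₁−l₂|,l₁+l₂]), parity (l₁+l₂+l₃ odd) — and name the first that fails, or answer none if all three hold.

none

Σmᵢ = 0  ✓
l₃∈[|l₁−l₂|,l₁+l₂]=[3,5], have l₃=3  ✓
Σlᵢ = 8 ⇒ even  ✓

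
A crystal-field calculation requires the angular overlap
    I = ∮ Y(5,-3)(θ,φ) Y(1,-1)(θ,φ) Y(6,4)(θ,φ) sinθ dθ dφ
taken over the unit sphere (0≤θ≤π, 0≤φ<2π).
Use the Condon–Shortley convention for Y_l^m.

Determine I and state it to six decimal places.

m-sum 0 ✓  L=12 even ✓  4≤6≤6 ✓
Π(2lᵢ+1) = 11×3×13 = 429
triangle coeff Δ(5,1,6) = 1/858
Σ_t [0,0]: t=0:+1/14400 = 1/14400
(3j)²=6/143 [(5 1 6; 0 0 0)], sign=+1
Σ_t [0,0]: t=0:+1/161280 = 1/161280
(3j)²=15/286 [(5 1 6; -3 -1 4)], sign=+1
⇒ 4πI² = 135/143
I = (+1)√(135/143/(4π)) = 0.27409047

0.274090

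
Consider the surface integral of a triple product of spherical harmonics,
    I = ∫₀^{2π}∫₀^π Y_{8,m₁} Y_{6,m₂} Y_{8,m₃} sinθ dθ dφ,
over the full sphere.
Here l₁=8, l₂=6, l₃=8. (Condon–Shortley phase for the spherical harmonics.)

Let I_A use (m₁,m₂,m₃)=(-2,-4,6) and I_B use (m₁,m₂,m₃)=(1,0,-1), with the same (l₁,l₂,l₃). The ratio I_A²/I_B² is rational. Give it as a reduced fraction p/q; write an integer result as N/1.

3432/1445

l's match ⇒ only the (l;m) 3-j factors differ between A and B.
A: triangle coeff Δ(8,6,8) = 1/13742520792; Σ_t [0,2]: t=0:+1/125411328000 t=1:−1/5225472000 t=2:+1/2786918400 = 11/62705664000; (3j)²=55/7429 [(8 6 8; -2 -4 6)], sign=+1
B: triangle coeff Δ(8,6,8) = 1/13742520792; Σ_t [0,6]: t=0:+1/15676416000 t=1:−1/248832000 t=2:+1/33177600 t=3:−1/22394880 t=4:+1/69672960 t=5:−1/1161216000 t=6:+1/188116992000 = -187/37623398400; (3j)²=425/136344 [(8 6 8; 1 0 -1)], sign=+1
I_A²/I_B² = (55/7429)/(425/136344) = 3432/1445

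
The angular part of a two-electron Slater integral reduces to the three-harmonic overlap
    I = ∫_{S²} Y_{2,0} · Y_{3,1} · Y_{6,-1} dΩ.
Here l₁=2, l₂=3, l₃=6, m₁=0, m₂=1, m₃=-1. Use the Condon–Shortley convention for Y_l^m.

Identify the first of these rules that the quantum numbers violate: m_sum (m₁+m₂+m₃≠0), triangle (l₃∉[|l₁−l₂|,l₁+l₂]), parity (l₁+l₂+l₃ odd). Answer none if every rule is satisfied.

Σmᵢ = 0  ✓
l₃∈[|l₁−l₂|,l₁+l₂]=[1,5], have l₃=6  ✗
Σlᵢ = 11 ⇒ odd

triangle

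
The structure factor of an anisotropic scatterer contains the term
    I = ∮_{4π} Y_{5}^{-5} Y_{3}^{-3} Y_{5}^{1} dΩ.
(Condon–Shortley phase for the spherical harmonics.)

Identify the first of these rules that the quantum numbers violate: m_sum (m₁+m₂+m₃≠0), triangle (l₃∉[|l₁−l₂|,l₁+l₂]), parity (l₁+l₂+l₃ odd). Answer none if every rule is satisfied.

m_sum

Σmᵢ = -7  ✗
l₃∈[|l₁−l₂|,l₁+l₂]=[2,8], have l₃=5
Σlᵢ = 13 ⇒ odd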